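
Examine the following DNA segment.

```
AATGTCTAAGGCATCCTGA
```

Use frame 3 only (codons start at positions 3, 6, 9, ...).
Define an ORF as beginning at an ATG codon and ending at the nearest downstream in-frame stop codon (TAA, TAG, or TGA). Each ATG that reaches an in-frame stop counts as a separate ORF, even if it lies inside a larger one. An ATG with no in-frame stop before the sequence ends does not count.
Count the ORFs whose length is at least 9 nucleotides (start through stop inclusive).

Frame 3: TGT CTA AGG CAT CCT — no ATG→stop ORF.
No ORF reaches 9 nucleotides. Count = 0.

0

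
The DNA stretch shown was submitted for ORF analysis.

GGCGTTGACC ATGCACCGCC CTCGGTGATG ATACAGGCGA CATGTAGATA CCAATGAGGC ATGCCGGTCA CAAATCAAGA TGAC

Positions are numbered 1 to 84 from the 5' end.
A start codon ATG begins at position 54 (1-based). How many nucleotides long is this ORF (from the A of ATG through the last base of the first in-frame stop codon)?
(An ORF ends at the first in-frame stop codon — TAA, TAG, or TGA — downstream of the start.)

30

Codons from position 54: ATG (54–56), AGG (57–59), CAT (60–62), GCC (63–65), GGT (66–68), CAC (69–71), AAA (72–74), TCA (75–77), AGA (78–80), TGA (81–83).
TGA is the first in-frame stop; ORF spans 54–83, 30 nucleotides.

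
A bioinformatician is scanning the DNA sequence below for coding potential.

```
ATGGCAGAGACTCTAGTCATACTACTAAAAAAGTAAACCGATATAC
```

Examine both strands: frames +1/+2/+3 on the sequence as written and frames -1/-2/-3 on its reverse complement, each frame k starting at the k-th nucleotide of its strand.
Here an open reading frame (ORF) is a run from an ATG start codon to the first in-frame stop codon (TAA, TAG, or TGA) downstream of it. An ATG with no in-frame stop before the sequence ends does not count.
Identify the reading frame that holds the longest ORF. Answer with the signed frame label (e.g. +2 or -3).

Reverse complement (5'→3'): GTATATCGGTTTACTTTTTTAGTAGTATGACTAGAGTCTCTGCCAT
Frame +1: ATG GCA GAG ACT CTA GTC ATA CTA CTA AAA AAG TAA ACC GAT ATA — ATG at 1, stop TAA at 34 → 36 nt.
Frame +2: TGG CAG AGA CTC TAG TCA TAC TAC TAA AAA AGT AAA CCG ATA TAC — no ATG→stop ORF.
Frame +3: GGC AGA GAC TCT AGT CAT ACT ACT AAA AAA GTA AAC CGA TAT — no ATG→stop ORF.
Frame -1: GTA TAT CGG TTT ACT TTT TTA GTA GTA TGA CTA GAG TCT CTG CCA — no ATG→stop ORF.
Frame -2: TAT ATC GGT TTA CTT TTT TAG TAG TAT GAC TAG AGT CTC TGC CAT — no ATG→stop ORF.
Frame -3: ATA TCG GTT TAC TTT TTT AGT AGT ATG ACT AGA GTC TCT GCC — no ATG→stop ORF.
Longest ORF is 36 nt in frame +1 (positions 1–36).

+1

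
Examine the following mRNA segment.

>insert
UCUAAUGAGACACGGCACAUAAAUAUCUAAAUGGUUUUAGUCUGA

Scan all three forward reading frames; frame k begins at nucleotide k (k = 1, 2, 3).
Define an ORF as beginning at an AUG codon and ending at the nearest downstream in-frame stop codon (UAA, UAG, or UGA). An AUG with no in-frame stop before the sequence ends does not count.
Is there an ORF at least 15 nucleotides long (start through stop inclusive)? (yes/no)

Frame 1: UCU AAU GAG ACA CGG CAC AUA AAU AUC UAA AUG GUU UUA GUC UGA — AUG at 31, stop UGA at 43 → 15 nt.
Frame 2: CUA AUG AGA CAC GGC ACA UAA AUA UCU AAA UGG UUU UAG UCU — AUG at 5, stop UAA at 20 → 18 nt.
Frame 3: UAA UGA GAC ACG GCA CAU AAA UAU CUA AAU GGU UUU AGU CUG — no AUG→stop ORF.
Frame 1 has an ORF of 15 nucleotides (positions 31–45) ≥ 15, so yes.

yes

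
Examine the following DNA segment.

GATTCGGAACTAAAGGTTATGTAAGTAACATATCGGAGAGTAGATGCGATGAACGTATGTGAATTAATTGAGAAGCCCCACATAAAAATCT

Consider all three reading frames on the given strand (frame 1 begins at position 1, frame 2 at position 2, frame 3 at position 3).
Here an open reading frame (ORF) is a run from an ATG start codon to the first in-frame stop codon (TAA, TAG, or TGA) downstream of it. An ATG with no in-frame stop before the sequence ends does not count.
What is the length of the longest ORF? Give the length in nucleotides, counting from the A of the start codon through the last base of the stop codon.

9

Frame 1: GAT TCG GAA CTA AAG GTT ATG TAA GTA ACA TAT CGG AGA GTA GAT GCG ATG AAC GTA TGT GAA TTA ATT GAG AAG CCC CAC ATA AAA ATC — ATG at 19, stop TAA at 22 → 6 nt.
Frame 2: ATT CGG AAC TAA AGG TTA TGT AAG TAA CAT ATC GGA GAG TAG ATG CGA TGA ACG TAT GTG AAT TAA TTG AGA AGC CCC ACA TAA AAA TCT — ATG at 44, stop TGA at 50 → 9 nt.
Frame 3: TTC GGA ACT AAA GGT TAT GTA AGT AAC ATA TCG GAG AGT AGA TGC GAT GAA CGT ATG TGA ATT AAT TGA GAA GCC CCA CAT AAA AAT — ATG at 57, stop TGA at 60 → 6 nt.
Longest: frame 2, positions 44–52, 9 nt = 3 codons = 2 aa. → 9 nucleotides.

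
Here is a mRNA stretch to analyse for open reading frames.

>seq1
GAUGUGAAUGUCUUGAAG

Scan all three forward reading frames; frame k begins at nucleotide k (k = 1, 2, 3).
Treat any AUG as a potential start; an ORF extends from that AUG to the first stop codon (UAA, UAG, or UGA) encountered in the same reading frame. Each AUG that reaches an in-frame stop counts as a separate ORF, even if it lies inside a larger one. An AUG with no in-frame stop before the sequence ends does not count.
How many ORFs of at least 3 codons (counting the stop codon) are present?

Frame 1: GAU GUG AAU GUC UUG AAG — no AUG→stop ORF.
Frame 2: AUG UGA AUG UCU UGA — AUG at 2, stop UGA at 5 → 6 nt; AUG at 8, stop UGA at 14 → 9 nt.
Frame 3: UGU GAA UGU CUU GAA — no AUG→stop ORF.
ORFs ≥ 3 codons: frame 2 8–16 (3 codons). Count = 1.

1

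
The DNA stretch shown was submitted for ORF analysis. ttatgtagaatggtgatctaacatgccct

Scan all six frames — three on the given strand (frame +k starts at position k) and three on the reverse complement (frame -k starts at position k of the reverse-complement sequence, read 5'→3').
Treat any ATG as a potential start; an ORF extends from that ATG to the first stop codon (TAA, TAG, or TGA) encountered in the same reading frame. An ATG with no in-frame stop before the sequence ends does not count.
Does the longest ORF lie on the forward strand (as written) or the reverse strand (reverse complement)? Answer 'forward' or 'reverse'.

reverse

Reverse complement (5'→3'): AGGGCATGTTAGATCACCATTCTACATAA
Frame +1: TTA TGT AGA ATG GTG ATC TAA CAT GCC — ATG at 10, stop TAA at 19 → 12 nt.
Frame +2: TAT GTA GAA TGG TGA TCT AAC ATG CCC — no ATG→stop ORF.
Frame +3: ATG TAG AAT GGT GAT CTA ACA TGC CCT — ATG at 3, stop TAG at 6 → 6 nt.
Frame -1: AGG GCA TGT TAG ATC ACC ATT CTA CAT — no ATG→stop ORF.
Frame -2: GGG CAT GTT AGA TCA CCA TTC TAC ATA — no ATG→stop ORF.
Frame -3: GGC ATG TTA GAT CAC CAT TCT ACA TAA — ATG at 6, stop TAA at 27 → 24 nt.
Forward-strand max 12 nt; reverse-strand max 24 nt. The reverse strand has the longer ORF.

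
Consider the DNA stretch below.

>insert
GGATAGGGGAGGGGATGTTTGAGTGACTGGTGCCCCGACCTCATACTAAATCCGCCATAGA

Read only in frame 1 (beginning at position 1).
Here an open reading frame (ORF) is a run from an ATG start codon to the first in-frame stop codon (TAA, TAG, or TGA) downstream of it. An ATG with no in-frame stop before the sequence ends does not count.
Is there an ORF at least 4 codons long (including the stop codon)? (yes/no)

no

Frame 1: GGA TAG GGG AGG GGA TGT TTG AGT GAC TGG TGC CCC GAC CTC ATA CTA AAT CCG CCA TAG — no ATG→stop ORF.
Largest ORF found is 0 codons < 4, so no.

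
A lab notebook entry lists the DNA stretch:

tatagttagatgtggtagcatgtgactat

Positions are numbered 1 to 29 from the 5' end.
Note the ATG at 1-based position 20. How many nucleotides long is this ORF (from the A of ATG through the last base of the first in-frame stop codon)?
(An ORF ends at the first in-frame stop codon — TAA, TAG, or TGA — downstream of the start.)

6

Codons from position 20: ATG (20–22), TGA (23–25).
TGA is the first in-frame stop; ORF spans 20–25, 6 nucleotides.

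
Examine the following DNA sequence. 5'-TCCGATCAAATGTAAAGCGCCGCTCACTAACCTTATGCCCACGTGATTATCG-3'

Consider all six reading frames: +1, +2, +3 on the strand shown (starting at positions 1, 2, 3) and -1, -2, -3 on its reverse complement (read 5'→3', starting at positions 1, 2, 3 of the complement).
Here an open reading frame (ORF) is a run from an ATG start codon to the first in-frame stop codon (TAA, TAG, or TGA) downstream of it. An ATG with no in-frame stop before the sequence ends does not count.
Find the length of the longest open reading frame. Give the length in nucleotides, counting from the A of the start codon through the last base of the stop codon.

Reverse complement (5'→3'): CGATAATCACGTGGGCATAAGGTTAGTGAGCGGCGCTTTACATTTGATCGGA
Frame +1: TCC GAT CAA ATG TAA AGC GCC GCT CAC TAA CCT TAT GCC CAC GTG ATT ATC — ATG at 10, stop TAA at 13 → 6 nt.
Frame +2: CCG ATC AAA TGT AAA GCG CCG CTC ACT AAC CTT ATG CCC ACG TGA TTA TCG — ATG at 35, stop TGA at 44 → 12 nt.
Frame +3: CGA TCA AAT GTA AAG CGC CGC TCA CTA ACC TTA TGC CCA CGT GAT TAT — no ATG→stop ORF.
Frame -1: CGA TAA TCA CGT GGG CAT AAG GTT AGT GAG CGG CGC TTT ACA TTT GAT CGG — no ATG→stop ORF.
Frame -2: GAT AAT CAC GTG GGC ATA AGG TTA GTG AGC GGC GCT TTA CAT TTG ATC GGA — no ATG→stop ORF.
Frame -3: ATA ATC ACG TGG GCA TAA GGT TAG TGA GCG GCG CTT TAC ATT TGA TCG — no ATG→stop ORF.
Longest: frame +2, positions 35–46, 12 nt = 4 codons = 3 aa. → 12 nucleotides.

12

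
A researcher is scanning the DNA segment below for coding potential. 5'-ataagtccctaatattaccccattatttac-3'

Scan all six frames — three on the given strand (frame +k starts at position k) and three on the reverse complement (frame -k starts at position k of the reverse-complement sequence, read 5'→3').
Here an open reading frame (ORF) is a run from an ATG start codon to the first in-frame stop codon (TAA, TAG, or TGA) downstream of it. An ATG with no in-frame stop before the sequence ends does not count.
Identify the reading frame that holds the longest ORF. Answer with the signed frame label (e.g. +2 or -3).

Reverse complement (5'→3'): GTAAATAATGGGGTAATATTAGGGACTTAT
Frame +1: ATA AGT CCC TAA TAT TAC CCC ATT ATT TAC — no ATG→stop ORF.
Frame +2: TAA GTC CCT AAT ATT ACC CCA TTA TTT — no ATG→stop ORF.
Frame +3: AAG TCC CTA ATA TTA CCC CAT TAT TTA — no ATG→stop ORF.
Frame -1: GTA AAT AAT GGG GTA ATA TTA GGG ACT TAT — no ATG→stop ORF.
Frame -2: TAA ATA ATG GGG TAA TAT TAG GGA CTT — ATG at 8, stop TAA at 14 → 9 nt.
Frame -3: AAA TAA TGG GGT AAT ATT AGG GAC TTA — no ATG→stop ORF.
Longest ORF is 9 nt in frame -2 (positions 8–16).

-2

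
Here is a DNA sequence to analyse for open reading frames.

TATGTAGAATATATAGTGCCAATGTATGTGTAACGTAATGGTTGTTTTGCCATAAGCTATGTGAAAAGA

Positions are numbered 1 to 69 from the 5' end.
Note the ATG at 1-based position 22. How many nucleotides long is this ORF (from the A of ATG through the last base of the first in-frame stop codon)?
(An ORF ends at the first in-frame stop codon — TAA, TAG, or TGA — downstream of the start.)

Codons from position 22: ATG (22–24), TAT (25–27), GTG (28–30), TAA (31–33).
TAA is the first in-frame stop; ORF spans 22–33, 12 nucleotides.

12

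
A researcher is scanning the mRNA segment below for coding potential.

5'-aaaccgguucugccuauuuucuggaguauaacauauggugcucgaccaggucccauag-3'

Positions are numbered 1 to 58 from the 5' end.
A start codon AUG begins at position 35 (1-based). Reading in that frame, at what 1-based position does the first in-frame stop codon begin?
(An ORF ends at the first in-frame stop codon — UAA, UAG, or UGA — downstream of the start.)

56

Codons from position 35: AUG (35–37), GUG (38–40), CUC (41–43), GAC (44–46), CAG (47–49), GUC (50–52), CCA (53–55), UAG (56–58).
UAG is a stop codon; it begins at position 56.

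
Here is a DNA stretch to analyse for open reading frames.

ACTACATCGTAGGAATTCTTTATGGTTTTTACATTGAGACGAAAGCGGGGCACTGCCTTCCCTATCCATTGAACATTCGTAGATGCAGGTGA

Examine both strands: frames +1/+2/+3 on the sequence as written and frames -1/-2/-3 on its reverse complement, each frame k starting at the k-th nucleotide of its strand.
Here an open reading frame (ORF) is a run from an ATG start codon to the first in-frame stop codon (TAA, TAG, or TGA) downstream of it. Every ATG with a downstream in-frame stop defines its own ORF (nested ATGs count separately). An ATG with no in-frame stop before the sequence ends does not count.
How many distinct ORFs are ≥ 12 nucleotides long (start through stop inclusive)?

2

Reverse complement (5'→3'): TCACCTGCATCTACGAATGTTCAATGGATAGGGAAGGCAGTGCCCCGCTTTCGTCTCAATGTAAAAACCATAAAGAATTCCTACGATGTAGT
Frame +1: ACT ACA TCG TAG GAA TTC TTT ATG GTT TTT ACA TTG AGA CGA AAG CGG GGC ACT GCC TTC CCT ATC CAT TGA ACA TTC GTA GAT GCA GGT — ATG at 22, stop TGA at 70 → 51 nt.
Frame +2: CTA CAT CGT AGG AAT TCT TTA TGG TTT TTA CAT TGA GAC GAA AGC GGG GCA CTG CCT TCC CTA TCC ATT GAA CAT TCG TAG ATG CAG GTG — no ATG→stop ORF.
Frame +3: TAC ATC GTA GGA ATT CTT TAT GGT TTT TAC ATT GAG ACG AAA GCG GGG CAC TGC CTT CCC TAT CCA TTG AAC ATT CGT AGA TGC AGG TGA — no ATG→stop ORF.
Frame -1: TCA CCT GCA TCT ACG AAT GTT CAA TGG ATA GGG AAG GCA GTG CCC CGC TTT CGT CTC AAT GTA AAA ACC ATA AAG AAT TCC TAC GAT GTA — no ATG→stop ORF.
Frame -2: CAC CTG CAT CTA CGA ATG TTC AAT GGA TAG GGA AGG CAG TGC CCC GCT TTC GTC TCA ATG TAA AAA CCA TAA AGA ATT CCT ACG ATG TAG — ATG at 17, stop TAG at 29 → 15 nt; ATG at 59, stop TAA at 62 → 6 nt; ATG at 86, stop TAG at 89 → 6 nt.
Frame -3: ACC TGC ATC TAC GAA TGT TCA ATG GAT AGG GAA GGC AGT GCC CCG CTT TCG TCT CAA TGT AAA AAC CAT AAA GAA TTC CTA CGA TGT AGT — no ATG→stop ORF.
ORFs ≥ 12 nucleotides: frame +1 22–72 (51 nucleotides), frame -2 17–31 (15 nucleotides). Count = 2.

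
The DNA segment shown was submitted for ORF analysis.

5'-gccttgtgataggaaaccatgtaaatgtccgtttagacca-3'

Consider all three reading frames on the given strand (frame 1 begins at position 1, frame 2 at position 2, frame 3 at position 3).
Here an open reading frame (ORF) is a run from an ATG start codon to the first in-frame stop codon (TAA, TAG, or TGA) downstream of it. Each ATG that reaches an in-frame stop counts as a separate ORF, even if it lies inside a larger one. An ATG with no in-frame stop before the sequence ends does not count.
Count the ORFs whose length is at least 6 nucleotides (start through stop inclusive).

Frame 1: GCC TTG TGA TAG GAA ACC ATG TAA ATG TCC GTT TAG ACC — ATG at 19, stop TAA at 22 → 6 nt; ATG at 25, stop TAG at 34 → 12 nt.
Frame 2: CCT TGT GAT AGG AAA CCA TGT AAA TGT CCG TTT AGA CCA — no ATG→stop ORF.
Frame 3: CTT GTG ATA GGA AAC CAT GTA AAT GTC CGT TTA GAC — no ATG→stop ORF.
ORFs ≥ 6 nucleotides: frame 1 19–24 (6 nucleotides), frame 1 25–36 (12 nucleotides). Count = 2.

2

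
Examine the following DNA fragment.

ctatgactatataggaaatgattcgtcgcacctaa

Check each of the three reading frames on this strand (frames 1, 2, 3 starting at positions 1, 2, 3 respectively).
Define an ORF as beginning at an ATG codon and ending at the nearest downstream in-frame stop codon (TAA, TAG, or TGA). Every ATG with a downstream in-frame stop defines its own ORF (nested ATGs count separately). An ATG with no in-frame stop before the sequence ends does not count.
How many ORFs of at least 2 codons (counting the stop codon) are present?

Frame 1: CTA TGA CTA TAT AGG AAA TGA TTC GTC GCA CCT — no ATG→stop ORF.
Frame 2: TAT GAC TAT ATA GGA AAT GAT TCG TCG CAC CTA — no ATG→stop ORF.
Frame 3: ATG ACT ATA TAG GAA ATG ATT CGT CGC ACC TAA — ATG at 3, stop TAG at 12 → 12 nt; ATG at 18, stop TAA at 33 → 18 nt.
ORFs ≥ 2 codons: frame 3 3–14 (4 codons), frame 3 18–35 (6 codons). Count = 2.

2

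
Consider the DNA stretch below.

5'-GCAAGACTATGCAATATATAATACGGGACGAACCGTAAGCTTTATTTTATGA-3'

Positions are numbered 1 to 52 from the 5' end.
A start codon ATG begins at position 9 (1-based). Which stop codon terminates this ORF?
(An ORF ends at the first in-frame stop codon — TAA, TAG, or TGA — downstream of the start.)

TAA

Codons from position 9: ATG (9–11), CAA (12–14), TAT (15–17), ATA (18–20), ATA (21–23), CGG (24–26), GAC (27–29), GAA (30–32), CCG (33–35), TAA (36–38).
The first in-frame stop codon is TAA.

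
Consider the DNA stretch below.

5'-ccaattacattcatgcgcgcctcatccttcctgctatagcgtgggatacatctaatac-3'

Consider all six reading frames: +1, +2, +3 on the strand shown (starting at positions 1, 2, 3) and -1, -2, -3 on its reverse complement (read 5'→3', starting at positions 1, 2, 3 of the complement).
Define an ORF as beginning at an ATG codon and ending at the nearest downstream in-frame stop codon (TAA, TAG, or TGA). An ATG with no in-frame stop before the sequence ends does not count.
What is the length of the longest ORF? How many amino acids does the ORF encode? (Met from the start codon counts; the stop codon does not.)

Reverse complement (5'→3'): GTATTAGATGTATCCCACGCTATAGCAGGAAGGATGAGGCGCGCATGAATGTAATTGG
Frame +1: CCA ATT ACA TTC ATG CGC GCC TCA TCC TTC CTG CTA TAG CGT GGG ATA CAT CTA ATA — ATG at 13, stop TAG at 37 → 27 nt.
Frame +2: CAA TTA CAT TCA TGC GCG CCT CAT CCT TCC TGC TAT AGC GTG GGA TAC ATC TAA TAC — no ATG→stop ORF.
Frame +3: AAT TAC ATT CAT GCG CGC CTC ATC CTT CCT GCT ATA GCG TGG GAT ACA TCT AAT — no ATG→stop ORF.
Frame -1: GTA TTA GAT GTA TCC CAC GCT ATA GCA GGA AGG ATG AGG CGC GCA TGA ATG TAA TTG — ATG at 34, stop TGA at 46 → 15 nt; ATG at 49, stop TAA at 52 → 6 nt.
Frame -2: TAT TAG ATG TAT CCC ACG CTA TAG CAG GAA GGA TGA GGC GCG CAT GAA TGT AAT TGG — ATG at 8, stop TAG at 23 → 18 nt.
Frame -3: ATT AGA TGT ATC CCA CGC TAT AGC AGG AAG GAT GAG GCG CGC ATG AAT GTA ATT — no ATG→stop ORF.
Longest: frame +1, positions 13–39, 27 nt = 9 codons = 8 aa. → 8 amino acids.

8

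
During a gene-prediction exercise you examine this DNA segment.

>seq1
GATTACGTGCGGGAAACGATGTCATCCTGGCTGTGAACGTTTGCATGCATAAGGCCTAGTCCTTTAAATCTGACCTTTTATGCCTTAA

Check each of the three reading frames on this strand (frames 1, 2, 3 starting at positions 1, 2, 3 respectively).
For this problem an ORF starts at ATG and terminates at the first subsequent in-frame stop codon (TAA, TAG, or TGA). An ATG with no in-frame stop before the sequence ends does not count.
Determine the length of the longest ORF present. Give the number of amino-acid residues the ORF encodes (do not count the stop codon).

5

Frame 1: GAT TAC GTG CGG GAA ACG ATG TCA TCC TGG CTG TGA ACG TTT GCA TGC ATA AGG CCT AGT CCT TTA AAT CTG ACC TTT TAT GCC TTA — ATG at 19, stop TGA at 34 → 18 nt.
Frame 2: ATT ACG TGC GGG AAA CGA TGT CAT CCT GGC TGT GAA CGT TTG CAT GCA TAA GGC CTA GTC CTT TAA ATC TGA CCT TTT ATG CCT TAA — ATG at 80, stop TAA at 86 → 9 nt.
Frame 3: TTA CGT GCG GGA AAC GAT GTC ATC CTG GCT GTG AAC GTT TGC ATG CAT AAG GCC TAG TCC TTT AAA TCT GAC CTT TTA TGC CTT — ATG at 45, stop TAG at 57 → 15 nt.
Longest: frame 1, positions 19–36, 18 nt = 6 codons = 5 aa. → 5 amino acids.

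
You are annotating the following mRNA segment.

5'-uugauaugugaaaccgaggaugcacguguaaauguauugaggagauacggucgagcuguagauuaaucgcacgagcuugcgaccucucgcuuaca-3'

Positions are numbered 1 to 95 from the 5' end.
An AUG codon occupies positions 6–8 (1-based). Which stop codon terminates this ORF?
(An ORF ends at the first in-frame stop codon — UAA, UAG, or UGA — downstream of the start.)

Codons from position 6: AUG (6–8), UGA (9–11).
The first in-frame stop codon is UGA.

UGA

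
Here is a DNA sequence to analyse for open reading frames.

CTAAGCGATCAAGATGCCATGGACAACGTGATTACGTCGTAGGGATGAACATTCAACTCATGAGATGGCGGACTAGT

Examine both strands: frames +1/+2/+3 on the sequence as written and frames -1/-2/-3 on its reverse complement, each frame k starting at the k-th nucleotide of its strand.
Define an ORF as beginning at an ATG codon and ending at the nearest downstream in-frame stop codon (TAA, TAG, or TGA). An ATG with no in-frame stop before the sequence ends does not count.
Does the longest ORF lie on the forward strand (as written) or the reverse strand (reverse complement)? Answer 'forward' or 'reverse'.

Reverse complement (5'→3'): ACTAGTCCGCCATCTCATGAGTTGAATGTTCATCCCTACGACGTAATCACGTTGTCCATGGCATCTTGATCGCTTAG
Frame +1: CTA AGC GAT CAA GAT GCC ATG GAC AAC GTG ATT ACG TCG TAG GGA TGA ACA TTC AAC TCA TGA GAT GGC GGA CTA — ATG at 19, stop TAG at 40 → 24 nt.
Frame +2: TAA GCG ATC AAG ATG CCA TGG ACA ACG TGA TTA CGT CGT AGG GAT GAA CAT TCA ACT CAT GAG ATG GCG GAC TAG — ATG at 14, stop TGA at 29 → 18 nt; ATG at 65, stop TAG at 74 → 12 nt.
Frame +3: AAG CGA TCA AGA TGC CAT GGA CAA CGT GAT TAC GTC GTA GGG ATG AAC ATT CAA CTC ATG AGA TGG CGG ACT AGT — no ATG→stop ORF.
Frame -1: ACT AGT CCG CCA TCT CAT GAG TTG AAT GTT CAT CCC TAC GAC GTA ATC ACG TTG TCC ATG GCA TCT TGA TCG CTT — ATG at 58, stop TGA at 67 → 12 nt.
Frame -2: CTA GTC CGC CAT CTC ATG AGT TGA ATG TTC ATC CCT ACG ACG TAA TCA CGT TGT CCA TGG CAT CTT GAT CGC TTA — ATG at 17, stop TGA at 23 → 9 nt; ATG at 26, stop TAA at 44 → 21 nt.
Frame -3: TAG TCC GCC ATC TCA TGA GTT GAA TGT TCA TCC CTA CGA CGT AAT CAC GTT GTC CAT GGC ATC TTG ATC GCT TAG — no ATG→stop ORF.
Forward-strand max 24 nt; reverse-strand max 21 nt. The forward strand has the longer ORF.

forward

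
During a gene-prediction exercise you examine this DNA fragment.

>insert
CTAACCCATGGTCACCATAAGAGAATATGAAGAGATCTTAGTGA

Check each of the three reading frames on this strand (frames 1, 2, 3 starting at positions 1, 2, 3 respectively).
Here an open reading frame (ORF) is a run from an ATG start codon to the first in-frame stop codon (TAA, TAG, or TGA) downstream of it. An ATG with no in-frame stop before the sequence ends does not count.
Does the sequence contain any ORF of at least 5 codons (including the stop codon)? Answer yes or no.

Frame 1: CTA ACC CAT GGT CAC CAT AAG AGA ATA TGA AGA GAT CTT AGT — no ATG→stop ORF.
Frame 2: TAA CCC ATG GTC ACC ATA AGA GAA TAT GAA GAG ATC TTA GTG — no ATG→stop ORF.
Frame 3: AAC CCA TGG TCA CCA TAA GAG AAT ATG AAG AGA TCT TAG TGA — ATG at 27, stop TAG at 39 → 15 nt.
Frame 3 has an ORF of 5 codons (positions 27–41) ≥ 5, so yes.

yes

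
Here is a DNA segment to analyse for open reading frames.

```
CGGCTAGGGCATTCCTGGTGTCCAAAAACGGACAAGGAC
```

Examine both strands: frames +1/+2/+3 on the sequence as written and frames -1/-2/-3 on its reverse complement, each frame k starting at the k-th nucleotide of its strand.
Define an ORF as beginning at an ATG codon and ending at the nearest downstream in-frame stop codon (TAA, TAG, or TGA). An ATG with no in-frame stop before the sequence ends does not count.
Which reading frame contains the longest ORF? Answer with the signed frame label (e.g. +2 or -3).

-1

Reverse complement (5'→3'): GTCCTTGTCCGTTTTTGGACACCAGGAATGCCCTAGCCG
Frame +1: CGG CTA GGG CAT TCC TGG TGT CCA AAA ACG GAC AAG GAC — no ATG→stop ORF.
Frame +2: GGC TAG GGC ATT CCT GGT GTC CAA AAA CGG ACA AGG — no ATG→stop ORF.
Frame +3: GCT AGG GCA TTC CTG GTG TCC AAA AAC GGA CAA GGA — no ATG→stop ORF.
Frame -1: GTC CTT GTC CGT TTT TGG ACA CCA GGA ATG CCC TAG CCG — ATG at 28, stop TAG at 34 → 9 nt.
Frame -2: TCC TTG TCC GTT TTT GGA CAC CAG GAA TGC CCT AGC — no ATG→stop ORF.
Frame -3: CCT TGT CCG TTT TTG GAC ACC AGG AAT GCC CTA GCC — no ATG→stop ORF.
Longest ORF is 9 nt in frame -1 (positions 28–36).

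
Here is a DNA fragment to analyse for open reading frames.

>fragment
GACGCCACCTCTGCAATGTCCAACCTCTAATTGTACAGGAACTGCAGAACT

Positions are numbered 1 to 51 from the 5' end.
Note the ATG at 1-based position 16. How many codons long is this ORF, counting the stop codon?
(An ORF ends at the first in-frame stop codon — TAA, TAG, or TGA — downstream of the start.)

5

Codons from position 16: ATG (16–18), TCC (19–21), AAC (22–24), CTC (25–27), TAA (28–30).
TAA is the first in-frame stop; that's 5 codons including the stop.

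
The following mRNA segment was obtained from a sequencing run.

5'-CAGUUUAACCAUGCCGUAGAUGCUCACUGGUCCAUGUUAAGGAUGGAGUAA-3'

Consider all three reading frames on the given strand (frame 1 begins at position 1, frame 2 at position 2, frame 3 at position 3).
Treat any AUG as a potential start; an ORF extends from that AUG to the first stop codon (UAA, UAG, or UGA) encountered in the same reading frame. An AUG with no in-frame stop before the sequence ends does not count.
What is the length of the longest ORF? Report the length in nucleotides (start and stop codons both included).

Frame 1: CAG UUU AAC CAU GCC GUA GAU GCU CAC UGG UCC AUG UUA AGG AUG GAG UAA — AUG at 34, stop UAA at 49 → 18 nt; AUG at 43, stop UAA at 49 → 9 nt.
Frame 2: AGU UUA ACC AUG CCG UAG AUG CUC ACU GGU CCA UGU UAA GGA UGG AGU — AUG at 11, stop UAG at 17 → 9 nt; AUG at 20, stop UAA at 38 → 21 nt.
Frame 3: GUU UAA CCA UGC CGU AGA UGC UCA CUG GUC CAU GUU AAG GAU GGA GUA — no AUG→stop ORF.
Longest: frame 2, positions 20–40, 21 nt = 7 codons = 6 aa. → 21 nucleotides.

21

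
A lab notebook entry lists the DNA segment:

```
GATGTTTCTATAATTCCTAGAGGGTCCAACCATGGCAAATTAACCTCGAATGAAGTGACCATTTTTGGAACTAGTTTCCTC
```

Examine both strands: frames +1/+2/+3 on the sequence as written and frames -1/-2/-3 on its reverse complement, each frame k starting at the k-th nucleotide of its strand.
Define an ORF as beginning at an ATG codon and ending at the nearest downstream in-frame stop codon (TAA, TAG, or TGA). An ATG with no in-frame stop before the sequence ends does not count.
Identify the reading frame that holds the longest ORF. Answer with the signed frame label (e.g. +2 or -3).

+2

Reverse complement (5'→3'): GAGGAAACTAGTTCCAAAAATGGTCACTTCATTCGAGGTTAATTTGCCATGGTTGGACCCTCTAGGAATTATAGAAACATC
Frame +1: GAT GTT TCT ATA ATT CCT AGA GGG TCC AAC CAT GGC AAA TTA ACC TCG AAT GAA GTG ACC ATT TTT GGA ACT AGT TTC CTC — no ATG→stop ORF.
Frame +2: ATG TTT CTA TAA TTC CTA GAG GGT CCA ACC ATG GCA AAT TAA CCT CGA ATG AAG TGA CCA TTT TTG GAA CTA GTT TCC — ATG at 2, stop TAA at 11 → 12 nt; ATG at 32, stop TAA at 41 → 12 nt; ATG at 50, stop TGA at 56 → 9 nt.
Frame +3: TGT TTC TAT AAT TCC TAG AGG GTC CAA CCA TGG CAA ATT AAC CTC GAA TGA AGT GAC CAT TTT TGG AAC TAG TTT CCT — no ATG→stop ORF.
Frame -1: GAG GAA ACT AGT TCC AAA AAT GGT CAC TTC ATT CGA GGT TAA TTT GCC ATG GTT GGA CCC TCT AGG AAT TAT AGA AAC ATC — no ATG→stop ORF.
Frame -2: AGG AAA CTA GTT CCA AAA ATG GTC ACT TCA TTC GAG GTT AAT TTG CCA TGG TTG GAC CCT CTA GGA ATT ATA GAA ACA — no ATG→stop ORF.
Frame -3: GGA AAC TAG TTC CAA AAA TGG TCA CTT CAT TCG AGG TTA ATT TGC CAT GGT TGG ACC CTC TAG GAA TTA TAG AAA CAT — no ATG→stop ORF.
Longest ORF is 12 nt in frame +2 (positions 2–13).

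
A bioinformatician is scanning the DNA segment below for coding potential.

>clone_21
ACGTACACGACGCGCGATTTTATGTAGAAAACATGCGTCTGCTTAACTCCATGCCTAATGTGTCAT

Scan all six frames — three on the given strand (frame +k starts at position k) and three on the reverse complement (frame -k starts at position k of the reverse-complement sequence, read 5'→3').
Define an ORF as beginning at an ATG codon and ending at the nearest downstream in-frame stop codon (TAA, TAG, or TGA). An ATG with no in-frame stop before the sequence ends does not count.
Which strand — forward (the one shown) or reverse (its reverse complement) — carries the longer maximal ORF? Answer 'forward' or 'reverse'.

reverse

Reverse complement (5'→3'): ATGACACATTAGGCATGGAGTTAAGCAGACGCATGTTTTCTACATAAAATCGCGCGTCGTGTACGT
Frame +1: ACG TAC ACG ACG CGC GAT TTT ATG TAG AAA ACA TGC GTC TGC TTA ACT CCA TGC CTA ATG TGT CAT — ATG at 22, stop TAG at 25 → 6 nt.
Frame +2: CGT ACA CGA CGC GCG ATT TTA TGT AGA AAA CAT GCG TCT GCT TAA CTC CAT GCC TAA TGT GTC — no ATG→stop ORF.
Frame +3: GTA CAC GAC GCG CGA TTT TAT GTA GAA AAC ATG CGT CTG CTT AAC TCC ATG CCT AAT GTG TCA — no ATG→stop ORF.
Frame -1: ATG ACA CAT TAG GCA TGG AGT TAA GCA GAC GCA TGT TTT CTA CAT AAA ATC GCG CGT CGT GTA CGT — ATG at 1, stop TAG at 10 → 12 nt.
Frame -2: TGA CAC ATT AGG CAT GGA GTT AAG CAG ACG CAT GTT TTC TAC ATA AAA TCG CGC GTC GTG TAC — no ATG→stop ORF.
Frame -3: GAC ACA TTA GGC ATG GAG TTA AGC AGA CGC ATG TTT TCT ACA TAA AAT CGC GCG TCG TGT ACG — ATG at 15, stop TAA at 45 → 33 nt; ATG at 33, stop TAA at 45 → 15 nt.
Forward-strand max 6 nt; reverse-strand max 33 nt. The reverse strand has the longer ORF.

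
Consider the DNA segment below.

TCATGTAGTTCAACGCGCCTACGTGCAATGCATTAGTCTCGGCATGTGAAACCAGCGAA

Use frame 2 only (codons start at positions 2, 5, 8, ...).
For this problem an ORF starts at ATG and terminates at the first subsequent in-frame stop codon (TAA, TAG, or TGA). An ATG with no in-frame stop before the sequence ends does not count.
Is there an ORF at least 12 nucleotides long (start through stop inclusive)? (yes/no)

no

Frame 2: CAT GTA GTT CAA CGC GCC TAC GTG CAA TGC ATT AGT CTC GGC ATG TGA AAC CAG CGA — ATG at 44, stop TGA at 47 → 6 nt.
Largest ORF found is 6 nucleotides < 12, so no.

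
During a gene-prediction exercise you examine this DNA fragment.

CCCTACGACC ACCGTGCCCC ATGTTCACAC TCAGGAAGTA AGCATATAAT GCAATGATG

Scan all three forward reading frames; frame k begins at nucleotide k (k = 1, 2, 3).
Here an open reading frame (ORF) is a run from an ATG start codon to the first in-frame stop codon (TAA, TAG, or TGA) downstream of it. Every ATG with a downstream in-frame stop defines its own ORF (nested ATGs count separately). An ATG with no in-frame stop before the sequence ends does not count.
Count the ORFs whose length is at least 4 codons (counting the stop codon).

Frame 1: CCC TAC GAC CAC CGT GCC CCA TGT TCA CAC TCA GGA AGT AAG CAT ATA ATG CAA TGA — ATG at 49, stop TGA at 55 → 9 nt.
Frame 2: CCT ACG ACC ACC GTG CCC CAT GTT CAC ACT CAG GAA GTA AGC ATA TAA TGC AAT GAT — no ATG→stop ORF.
Frame 3: CTA CGA CCA CCG TGC CCC ATG TTC ACA CTC AGG AAG TAA GCA TAT AAT GCA ATG ATG — ATG at 21, stop TAA at 39 → 21 nt.
ORFs ≥ 4 codons: frame 3 21–41 (7 codons). Count = 1.

1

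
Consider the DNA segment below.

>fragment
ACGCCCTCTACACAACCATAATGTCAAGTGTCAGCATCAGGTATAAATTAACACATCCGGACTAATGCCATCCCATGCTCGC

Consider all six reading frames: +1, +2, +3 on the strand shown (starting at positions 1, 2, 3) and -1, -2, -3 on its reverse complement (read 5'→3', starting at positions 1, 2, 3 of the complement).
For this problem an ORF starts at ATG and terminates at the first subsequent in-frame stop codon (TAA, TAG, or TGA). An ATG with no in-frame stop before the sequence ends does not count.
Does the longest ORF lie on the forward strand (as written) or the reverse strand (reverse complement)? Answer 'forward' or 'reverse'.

Reverse complement (5'→3'): GCGAGCATGGGATGGCATTAGTCCGGATGTGTTAATTTATACCTGATGCTGACACTTGACATTATGGTTGTGTAGAGGGCGT
Frame +1: ACG CCC TCT ACA CAA CCA TAA TGT CAA GTG TCA GCA TCA GGT ATA AAT TAA CAC ATC CGG ACT AAT GCC ATC CCA TGC TCG — no ATG→stop ORF.
Frame +2: CGC CCT CTA CAC AAC CAT AAT GTC AAG TGT CAG CAT CAG GTA TAA ATT AAC ACA TCC GGA CTA ATG CCA TCC CAT GCT CGC — no ATG→stop ORF.
Frame +3: GCC CTC TAC ACA ACC ATA ATG TCA AGT GTC AGC ATC AGG TAT AAA TTA ACA CAT CCG GAC TAA TGC CAT CCC ATG CTC — ATG at 21, stop TAA at 63 → 45 nt.
Frame -1: GCG AGC ATG GGA TGG CAT TAG TCC GGA TGT GTT AAT TTA TAC CTG ATG CTG ACA CTT GAC ATT ATG GTT GTG TAG AGG GCG — ATG at 7, stop TAG at 19 → 15 nt; ATG at 46, stop TAG at 73 → 30 nt; ATG at 64, stop TAG at 73 → 12 nt.
Frame -2: CGA GCA TGG GAT GGC ATT AGT CCG GAT GTG TTA ATT TAT ACC TGA TGC TGA CAC TTG ACA TTA TGG TTG TGT AGA GGG CGT — no ATG→stop ORF.
Frame -3: GAG CAT GGG ATG GCA TTA GTC CGG ATG TGT TAA TTT ATA CCT GAT GCT GAC ACT TGA CAT TAT GGT TGT GTA GAG GGC — ATG at 12, stop TAA at 33 → 24 nt; ATG at 27, stop TAA at 33 → 9 nt.
Forward-strand max 45 nt; reverse-strand max 30 nt. The forward strand has the longer ORF.

forward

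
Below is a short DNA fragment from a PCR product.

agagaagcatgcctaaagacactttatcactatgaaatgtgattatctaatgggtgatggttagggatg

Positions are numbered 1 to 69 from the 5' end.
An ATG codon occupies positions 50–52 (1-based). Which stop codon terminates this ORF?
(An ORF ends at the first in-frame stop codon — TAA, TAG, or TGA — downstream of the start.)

Codons from position 50: ATG (50–52), GGT (53–55), GAT (56–58), GGT (59–61), TAG (62–64).
The first in-frame stop codon is TAG.

TAG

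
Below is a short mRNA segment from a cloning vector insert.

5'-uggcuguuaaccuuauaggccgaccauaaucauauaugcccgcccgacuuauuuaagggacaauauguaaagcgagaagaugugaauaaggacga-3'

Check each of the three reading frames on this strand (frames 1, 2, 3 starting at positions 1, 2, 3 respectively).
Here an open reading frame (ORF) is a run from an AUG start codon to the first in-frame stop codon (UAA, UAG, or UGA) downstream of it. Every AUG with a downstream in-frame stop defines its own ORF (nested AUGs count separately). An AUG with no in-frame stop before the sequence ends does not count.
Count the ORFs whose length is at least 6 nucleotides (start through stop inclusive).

Frame 1: UGG CUG UUA ACC UUA UAG GCC GAC CAU AAU CAU AUA UGC CCG CCC GAC UUA UUU AAG GGA CAA UAU GUA AAG CGA GAA GAU GUG AAU AAG GAC — no AUG→stop ORF.
Frame 2: GGC UGU UAA CCU UAU AGG CCG ACC AUA AUC AUA UAU GCC CGC CCG ACU UAU UUA AGG GAC AAU AUG UAA AGC GAG AAG AUG UGA AUA AGG ACG — AUG at 65, stop UAA at 68 → 6 nt; AUG at 80, stop UGA at 83 → 6 nt.
Frame 3: GCU GUU AAC CUU AUA GGC CGA CCA UAA UCA UAU AUG CCC GCC CGA CUU AUU UAA GGG ACA AUA UGU AAA GCG AGA AGA UGU GAA UAA GGA CGA — AUG at 36, stop UAA at 54 → 21 nt.
ORFs ≥ 6 nucleotides: frame 2 65–70 (6 nucleotides), frame 2 80–85 (6 nucleotides), frame 3 36–56 (21 nucleotides). Count = 3.

3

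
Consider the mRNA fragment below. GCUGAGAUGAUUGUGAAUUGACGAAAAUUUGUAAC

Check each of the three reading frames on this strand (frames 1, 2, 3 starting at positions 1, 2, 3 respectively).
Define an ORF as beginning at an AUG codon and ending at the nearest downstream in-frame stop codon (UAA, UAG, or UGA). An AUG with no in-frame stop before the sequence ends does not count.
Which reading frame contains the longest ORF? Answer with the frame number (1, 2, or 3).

1

Frame 1: GCU GAG AUG AUU GUG AAU UGA CGA AAA UUU GUA — AUG at 7, stop UGA at 19 → 15 nt.
Frame 2: CUG AGA UGA UUG UGA AUU GAC GAA AAU UUG UAA — no AUG→stop ORF.
Frame 3: UGA GAU GAU UGU GAA UUG ACG AAA AUU UGU AAC — no AUG→stop ORF.
Longest ORF is 15 nt in frame 1 (positions 7–21).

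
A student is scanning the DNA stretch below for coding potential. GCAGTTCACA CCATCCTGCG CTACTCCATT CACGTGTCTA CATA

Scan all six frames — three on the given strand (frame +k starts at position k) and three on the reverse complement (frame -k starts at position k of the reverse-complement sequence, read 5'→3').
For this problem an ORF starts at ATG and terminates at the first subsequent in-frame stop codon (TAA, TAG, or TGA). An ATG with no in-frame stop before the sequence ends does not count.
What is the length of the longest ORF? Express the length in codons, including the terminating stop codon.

3

Reverse complement (5'→3'): TATGTAGACACGTGAATGGAGTAGCGCAGGATGGTGTGAACTGC
Frame +1: GCA GTT CAC ACC ATC CTG CGC TAC TCC ATT CAC GTG TCT ACA — no ATG→stop ORF.
Frame +2: CAG TTC ACA CCA TCC TGC GCT ACT CCA TTC ACG TGT CTA CAT — no ATG→stop ORF.
Frame +3: AGT TCA CAC CAT CCT GCG CTA CTC CAT TCA CGT GTC TAC ATA — no ATG→stop ORF.
Frame -1: TAT GTA GAC ACG TGA ATG GAG TAG CGC AGG ATG GTG TGA ACT — ATG at 16, stop TAG at 22 → 9 nt; ATG at 31, stop TGA at 37 → 9 nt.
Frame -2: ATG TAG ACA CGT GAA TGG AGT AGC GCA GGA TGG TGT GAA CTG — ATG at 2, stop TAG at 5 → 6 nt.
Frame -3: TGT AGA CAC GTG AAT GGA GTA GCG CAG GAT GGT GTG AAC TGC — no ATG→stop ORF.
Longest: frame -1, positions 16–24, 9 nt = 3 codons = 2 aa. → 3 codons.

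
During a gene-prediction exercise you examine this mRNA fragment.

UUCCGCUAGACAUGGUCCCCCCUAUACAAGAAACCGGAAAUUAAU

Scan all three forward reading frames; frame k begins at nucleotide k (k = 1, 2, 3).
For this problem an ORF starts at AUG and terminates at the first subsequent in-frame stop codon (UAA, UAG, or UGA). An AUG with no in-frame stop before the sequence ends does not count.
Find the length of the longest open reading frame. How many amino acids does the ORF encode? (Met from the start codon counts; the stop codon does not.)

Frame 1: UUC CGC UAG ACA UGG UCC CCC CUA UAC AAG AAA CCG GAA AUU AAU — no AUG→stop ORF.
Frame 2: UCC GCU AGA CAU GGU CCC CCC UAU ACA AGA AAC CGG AAA UUA — no AUG→stop ORF.
Frame 3: CCG CUA GAC AUG GUC CCC CCU AUA CAA GAA ACC GGA AAU UAA — AUG at 12, stop UAA at 42 → 33 nt.
Longest: frame 3, positions 12–44, 33 nt = 11 codons = 10 aa. → 10 amino acids.

10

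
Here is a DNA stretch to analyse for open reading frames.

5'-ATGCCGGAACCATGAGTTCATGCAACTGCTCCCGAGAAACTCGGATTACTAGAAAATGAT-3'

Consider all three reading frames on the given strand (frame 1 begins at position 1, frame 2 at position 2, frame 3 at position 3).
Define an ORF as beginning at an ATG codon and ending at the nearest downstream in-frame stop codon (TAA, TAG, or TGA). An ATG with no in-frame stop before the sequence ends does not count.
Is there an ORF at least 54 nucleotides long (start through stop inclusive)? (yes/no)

Frame 1: ATG CCG GAA CCA TGA GTT CAT GCA ACT GCT CCC GAG AAA CTC GGA TTA CTA GAA AAT GAT — ATG at 1, stop TGA at 13 → 15 nt.
Frame 2: TGC CGG AAC CAT GAG TTC ATG CAA CTG CTC CCG AGA AAC TCG GAT TAC TAG AAA ATG — ATG at 20, stop TAG at 50 → 33 nt.
Frame 3: GCC GGA ACC ATG AGT TCA TGC AAC TGC TCC CGA GAA ACT CGG ATT ACT AGA AAA TGA — ATG at 12, stop TGA at 57 → 48 nt.
Largest ORF found is 48 nucleotides < 54, so no.

no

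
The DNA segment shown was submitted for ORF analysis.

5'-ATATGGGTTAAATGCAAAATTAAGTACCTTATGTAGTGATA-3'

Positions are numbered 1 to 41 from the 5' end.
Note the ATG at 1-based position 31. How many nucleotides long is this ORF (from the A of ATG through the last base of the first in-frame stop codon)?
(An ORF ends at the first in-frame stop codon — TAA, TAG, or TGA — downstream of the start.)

6

Codons from position 31: ATG (31–33), TAG (34–36).
TAG is the first in-frame stop; ORF spans 31–36, 6 nucleotides.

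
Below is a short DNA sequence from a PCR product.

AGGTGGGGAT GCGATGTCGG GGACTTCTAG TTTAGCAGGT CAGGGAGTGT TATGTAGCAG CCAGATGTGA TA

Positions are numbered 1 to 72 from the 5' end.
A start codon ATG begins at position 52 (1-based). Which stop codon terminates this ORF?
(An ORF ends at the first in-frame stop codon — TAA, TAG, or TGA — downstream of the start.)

TAG

Codons from position 52: ATG (52–54), TAG (55–57).
The first in-frame stop codon is TAG.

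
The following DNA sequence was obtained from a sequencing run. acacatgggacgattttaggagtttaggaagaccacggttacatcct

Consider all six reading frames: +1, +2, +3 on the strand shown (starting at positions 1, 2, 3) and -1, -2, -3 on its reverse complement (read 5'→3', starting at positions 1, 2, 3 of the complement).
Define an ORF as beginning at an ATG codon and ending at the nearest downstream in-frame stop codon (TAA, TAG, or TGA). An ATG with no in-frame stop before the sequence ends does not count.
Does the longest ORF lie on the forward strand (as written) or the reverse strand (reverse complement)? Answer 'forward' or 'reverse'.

Reverse complement (5'→3'): AGGATGTAACCGTGGTCTTCCTAAACTCCTAAAATCGTCCCATGTGT
Frame +1: ACA CAT GGG ACG ATT TTA GGA GTT TAG GAA GAC CAC GGT TAC ATC — no ATG→stop ORF.
Frame +2: CAC ATG GGA CGA TTT TAG GAG TTT AGG AAG ACC ACG GTT ACA TCC — ATG at 5, stop TAG at 17 → 15 nt.
Frame +3: ACA TGG GAC GAT TTT AGG AGT TTA GGA AGA CCA CGG TTA CAT CCT — no ATG→stop ORF.
Frame -1: AGG ATG TAA CCG TGG TCT TCC TAA ACT CCT AAA ATC GTC CCA TGT — ATG at 4, stop TAA at 7 → 6 nt.
Frame -2: GGA TGT AAC CGT GGT CTT CCT AAA CTC CTA AAA TCG TCC CAT GTG — no ATG→stop ORF.
Frame -3: GAT GTA ACC GTG GTC TTC CTA AAC TCC TAA AAT CGT CCC ATG TGT — no ATG→stop ORF.
Forward-strand max 15 nt; reverse-strand max 6 nt. The forward strand has the longer ORF.

forward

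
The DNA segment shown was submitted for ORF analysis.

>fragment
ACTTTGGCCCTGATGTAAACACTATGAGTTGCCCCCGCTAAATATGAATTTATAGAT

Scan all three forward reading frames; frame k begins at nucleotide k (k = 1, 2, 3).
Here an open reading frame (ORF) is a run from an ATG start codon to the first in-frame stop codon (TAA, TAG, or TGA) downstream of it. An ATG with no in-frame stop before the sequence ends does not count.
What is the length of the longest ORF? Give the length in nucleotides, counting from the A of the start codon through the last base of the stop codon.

Frame 1: ACT TTG GCC CTG ATG TAA ACA CTA TGA GTT GCC CCC GCT AAA TAT GAA TTT ATA GAT — ATG at 13, stop TAA at 16 → 6 nt.
Frame 2: CTT TGG CCC TGA TGT AAA CAC TAT GAG TTG CCC CCG CTA AAT ATG AAT TTA TAG — ATG at 44, stop TAG at 53 → 12 nt.
Frame 3: TTT GGC CCT GAT GTA AAC ACT ATG AGT TGC CCC CGC TAA ATA TGA ATT TAT AGA — ATG at 24, stop TAA at 39 → 18 nt.
Longest: frame 3, positions 24–41, 18 nt = 6 codons = 5 aa. → 18 nucleotides.

18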